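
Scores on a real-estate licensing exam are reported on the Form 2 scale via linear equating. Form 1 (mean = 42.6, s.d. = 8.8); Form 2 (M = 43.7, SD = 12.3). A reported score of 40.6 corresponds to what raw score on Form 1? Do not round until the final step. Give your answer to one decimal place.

40.4

Invert y = (SD_Y/SD_X)(x − M_X) + M_Y:
x = (SD_X/SD_Y)(y − M_Y) + M_X = (8.8/12.3)(40.6 − 43.7) + 42.6
x = 0.715447 × -3.100 + 42.6 = 40.4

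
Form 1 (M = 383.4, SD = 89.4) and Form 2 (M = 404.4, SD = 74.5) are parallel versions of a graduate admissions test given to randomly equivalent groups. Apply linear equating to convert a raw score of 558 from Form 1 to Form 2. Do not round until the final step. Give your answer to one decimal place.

549.9

Linear equating: y = (SD_Y/SD_X)(x − M_X) + M_Y
y = (74.5/89.4)(558 − 383.4) + 404.4
y = 0.833333 × 174.6 + 404.4 = 145.5000 + 404.4 = 549.9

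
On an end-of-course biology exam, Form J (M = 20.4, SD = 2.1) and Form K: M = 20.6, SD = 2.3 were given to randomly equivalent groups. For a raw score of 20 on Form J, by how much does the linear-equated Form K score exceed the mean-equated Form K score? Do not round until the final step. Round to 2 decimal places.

-0.04

Mean-equated: 20 + (20.6 − 20.4) = 20.20
Linear-equated: (2.3/2.1)(20 − 20.4) + 20.6 = 20.162
Difference = 20.162 − 20.20 = -0.04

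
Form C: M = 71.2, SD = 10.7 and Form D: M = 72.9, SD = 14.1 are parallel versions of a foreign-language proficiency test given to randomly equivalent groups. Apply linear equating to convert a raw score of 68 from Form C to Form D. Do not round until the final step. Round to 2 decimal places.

Linear equating: y = (SD_Y/SD_X)(x − M_X) + M_Y
y = (14.1/10.7)(68 − 71.2) + 72.9
y = 1.317757 × -3.2 + 72.9 = -4.2168 + 72.9 = 68.68

68.68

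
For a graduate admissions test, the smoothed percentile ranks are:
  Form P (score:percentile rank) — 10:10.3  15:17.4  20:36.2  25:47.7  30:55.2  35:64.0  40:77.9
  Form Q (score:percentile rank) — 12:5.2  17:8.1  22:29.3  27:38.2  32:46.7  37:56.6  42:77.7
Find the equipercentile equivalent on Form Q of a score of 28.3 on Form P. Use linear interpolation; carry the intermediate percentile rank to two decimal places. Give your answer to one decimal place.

PR of 28.3 on Form P: 47.7 + (28.3 − 25)/(30 − 25) × (55.2 − 47.7) = 52.65
On Form Q, PR 52.65 falls between score 32 (PR 46.7) and 37 (PR 56.6).
Interpolate: 32 + (52.65 − 46.7)/(56.6 − 46.7) × (37 − 32) = 35.0

35.0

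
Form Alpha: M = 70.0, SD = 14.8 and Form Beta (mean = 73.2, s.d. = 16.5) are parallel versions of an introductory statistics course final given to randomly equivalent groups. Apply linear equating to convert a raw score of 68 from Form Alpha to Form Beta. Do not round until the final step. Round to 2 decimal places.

Linear equating: y = (SD_Y/SD_X)(x − M_X) + M_Y
y = (16.5/14.8)(68 − 70.0) + 73.2
y = 1.114865 × -2.0 + 73.2 = -2.2297 + 73.2 = 70.97

70.97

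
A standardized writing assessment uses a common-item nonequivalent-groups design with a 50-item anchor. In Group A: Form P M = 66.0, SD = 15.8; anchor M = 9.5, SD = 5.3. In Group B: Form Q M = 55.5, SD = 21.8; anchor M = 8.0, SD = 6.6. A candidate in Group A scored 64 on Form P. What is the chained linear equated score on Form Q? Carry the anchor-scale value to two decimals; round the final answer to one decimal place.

Form P → anchor (Group A): v = (5.3/15.8)(64 − 66.0) + 9.5 = 8.83
anchor → Form Q (Group B): y = (21.8/6.6)(8.83 − 8.0) + 55.5 = 58.2

58.2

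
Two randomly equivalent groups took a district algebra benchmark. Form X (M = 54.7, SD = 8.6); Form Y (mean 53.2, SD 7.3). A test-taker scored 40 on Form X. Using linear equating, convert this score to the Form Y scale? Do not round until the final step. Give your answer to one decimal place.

Linear equating: y = (SD_Y/SD_X)(x − M_X) + M_Y
y = (7.3/8.6)(40 − 54.7) + 53.2
y = 0.848837 × -14.7 + 53.2 = -12.4779 + 53.2 = 40.7

40.7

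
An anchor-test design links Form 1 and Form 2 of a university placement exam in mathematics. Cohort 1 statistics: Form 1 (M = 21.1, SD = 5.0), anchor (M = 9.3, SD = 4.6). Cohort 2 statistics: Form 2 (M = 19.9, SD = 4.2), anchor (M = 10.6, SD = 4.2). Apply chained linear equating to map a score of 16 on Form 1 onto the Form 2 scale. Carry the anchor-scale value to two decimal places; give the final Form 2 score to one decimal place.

Form 1 → anchor (Cohort 1): v = (4.6/5.0)(16 − 21.1) + 9.3 = 4.61
anchor → Form 2 (Cohort 2): y = (4.2/4.2)(4.61 − 10.6) + 19.9 = 13.9

13.9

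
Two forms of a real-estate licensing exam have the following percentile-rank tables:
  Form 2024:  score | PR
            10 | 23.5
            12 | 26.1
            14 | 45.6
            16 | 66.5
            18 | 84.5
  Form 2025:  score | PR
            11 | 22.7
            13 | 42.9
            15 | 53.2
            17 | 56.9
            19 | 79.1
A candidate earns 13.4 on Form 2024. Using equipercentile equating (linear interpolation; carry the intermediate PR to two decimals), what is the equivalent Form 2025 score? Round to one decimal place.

PR of 13.4 on Form 2024: 26.1 + (13.4 − 12)/(14 − 12) × (45.6 − 26.1) = 39.75
On Form 2025, PR 39.75 falls between score 11 (PR 22.7) and 13 (PR 42.9).
Interpolate: 11 + (39.75 − 22.7)/(42.9 − 22.7) × (13 − 11) = 12.7

12.7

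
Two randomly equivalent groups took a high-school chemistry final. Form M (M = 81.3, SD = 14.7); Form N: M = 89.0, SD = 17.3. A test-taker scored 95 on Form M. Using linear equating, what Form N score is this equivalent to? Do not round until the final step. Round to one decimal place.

Linear equating: y = (SD_Y/SD_X)(x − M_X) + M_Y
y = (17.3/14.7)(95 − 81.3) + 89.0
y = 1.176871 × 13.7 + 89.0 = 16.1231 + 89.0 = 105.1

105.1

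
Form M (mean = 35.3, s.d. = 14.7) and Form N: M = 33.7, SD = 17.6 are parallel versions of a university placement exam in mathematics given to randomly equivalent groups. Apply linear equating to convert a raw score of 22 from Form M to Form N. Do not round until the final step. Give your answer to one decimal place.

17.8

Linear equating: y = (SD_Y/SD_X)(x − M_X) + M_Y
y = (17.6/14.7)(22 − 35.3) + 33.7
y = 1.197279 × -13.3 + 33.7 = -15.9238 + 33.7 = 17.8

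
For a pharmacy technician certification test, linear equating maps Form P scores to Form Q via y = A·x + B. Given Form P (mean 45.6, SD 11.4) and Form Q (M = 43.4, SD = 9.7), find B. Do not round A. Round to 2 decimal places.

4.60

A = SD_Y / SD_X = 9.7 / 11.4 = 0.850877
B = M_Y − A·M_X = 43.4 − 0.850877 × 45.6 = 4.60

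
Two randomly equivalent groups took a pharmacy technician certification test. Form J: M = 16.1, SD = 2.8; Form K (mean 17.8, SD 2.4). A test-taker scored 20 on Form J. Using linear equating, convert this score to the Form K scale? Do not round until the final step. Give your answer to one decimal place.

21.1

Linear equating: y = (SD_Y/SD_X)(x − M_X) + M_Y
y = (2.4/2.8)(20 − 16.1) + 17.8
y = 0.857143 × 3.9 + 17.8 = 3.3429 + 17.8 = 21.1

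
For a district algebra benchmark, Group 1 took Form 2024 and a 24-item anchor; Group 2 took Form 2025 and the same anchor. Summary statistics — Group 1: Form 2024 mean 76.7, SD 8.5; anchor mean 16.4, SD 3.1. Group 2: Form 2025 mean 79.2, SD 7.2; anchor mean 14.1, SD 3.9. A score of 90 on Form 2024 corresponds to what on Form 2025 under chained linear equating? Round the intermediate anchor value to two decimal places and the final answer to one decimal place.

Form 2024 → anchor (Group 1): v = (3.1/8.5)(90 − 76.7) + 16.4 = 21.25
anchor → Form 2025 (Group 2): y = (7.2/3.9)(21.25 − 14.1) + 79.2 = 92.4

92.4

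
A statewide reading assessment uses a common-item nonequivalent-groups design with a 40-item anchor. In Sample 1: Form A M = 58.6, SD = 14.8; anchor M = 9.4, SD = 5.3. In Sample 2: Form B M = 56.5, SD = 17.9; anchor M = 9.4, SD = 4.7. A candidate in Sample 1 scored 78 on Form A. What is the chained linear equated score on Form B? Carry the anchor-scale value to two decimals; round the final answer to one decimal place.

83.0

Form A → anchor (Sample 1): v = (5.3/14.8)(78 − 58.6) + 9.4 = 16.35
anchor → Form B (Sample 2): y = (17.9/4.7)(16.35 − 9.4) + 56.5 = 83.0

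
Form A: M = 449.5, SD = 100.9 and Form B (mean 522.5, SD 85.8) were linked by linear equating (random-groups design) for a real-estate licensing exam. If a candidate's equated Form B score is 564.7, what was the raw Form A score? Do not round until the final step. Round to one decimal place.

Invert y = (SD_Y/SD_X)(x − M_X) + M_Y:
x = (SD_X/SD_Y)(y − M_Y) + M_X = (100.9/85.8)(564.7 − 522.5) + 449.5
x = 1.175991 × 42.200 + 449.5 = 499.1

499.1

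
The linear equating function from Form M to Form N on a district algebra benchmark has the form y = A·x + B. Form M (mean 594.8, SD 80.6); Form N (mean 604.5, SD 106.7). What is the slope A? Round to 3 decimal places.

A = SD_Y / SD_X = 106.7 / 80.6 = 1.324

1.324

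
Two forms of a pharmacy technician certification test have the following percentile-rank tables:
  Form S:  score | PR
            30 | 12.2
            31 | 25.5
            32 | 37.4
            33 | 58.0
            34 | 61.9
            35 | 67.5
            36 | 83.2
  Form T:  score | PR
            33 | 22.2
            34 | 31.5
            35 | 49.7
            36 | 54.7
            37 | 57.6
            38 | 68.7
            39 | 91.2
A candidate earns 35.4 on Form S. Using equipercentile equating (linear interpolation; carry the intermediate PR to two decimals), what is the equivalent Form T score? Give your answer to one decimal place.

38.2

PR of 35.4 on Form S: 67.5 + (35.4 − 35)/(36 − 35) × (83.2 − 67.5) = 73.78
On Form T, PR 73.78 falls between score 38 (PR 68.7) and 39 (PR 91.2).
Interpolate: 38 + (73.78 − 68.7)/(91.2 − 68.7) × (39 − 38) = 38.2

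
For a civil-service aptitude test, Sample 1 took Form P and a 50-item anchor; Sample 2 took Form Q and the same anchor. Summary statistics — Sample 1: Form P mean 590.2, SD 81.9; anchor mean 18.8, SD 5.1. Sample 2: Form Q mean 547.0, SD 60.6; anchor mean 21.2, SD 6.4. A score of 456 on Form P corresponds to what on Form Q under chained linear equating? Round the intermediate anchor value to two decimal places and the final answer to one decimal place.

445.1

Form P → anchor (Sample 1): v = (5.1/81.9)(456 − 590.2) + 18.8 = 10.44
anchor → Form Q (Sample 2): y = (60.6/6.4)(10.44 − 21.2) + 547.0 = 445.1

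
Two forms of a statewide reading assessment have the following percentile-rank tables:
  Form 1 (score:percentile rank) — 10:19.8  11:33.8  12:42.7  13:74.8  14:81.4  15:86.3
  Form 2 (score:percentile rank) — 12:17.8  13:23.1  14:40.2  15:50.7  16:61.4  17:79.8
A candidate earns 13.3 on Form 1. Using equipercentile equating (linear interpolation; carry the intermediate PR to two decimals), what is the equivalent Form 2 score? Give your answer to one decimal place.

16.8

PR of 13.3 on Form 1: 74.8 + (13.3 − 13)/(14 − 13) × (81.4 − 74.8) = 76.78
On Form 2, PR 76.78 falls between score 16 (PR 61.4) and 17 (PR 79.8).
Interpolate: 16 + (76.78 − 61.4)/(79.8 − 61.4) × (17 − 16) = 16.8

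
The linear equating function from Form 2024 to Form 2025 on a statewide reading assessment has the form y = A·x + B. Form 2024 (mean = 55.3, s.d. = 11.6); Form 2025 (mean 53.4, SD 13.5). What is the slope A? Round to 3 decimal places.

A = SD_Y / SD_X = 13.5 / 11.6 = 1.164

1.164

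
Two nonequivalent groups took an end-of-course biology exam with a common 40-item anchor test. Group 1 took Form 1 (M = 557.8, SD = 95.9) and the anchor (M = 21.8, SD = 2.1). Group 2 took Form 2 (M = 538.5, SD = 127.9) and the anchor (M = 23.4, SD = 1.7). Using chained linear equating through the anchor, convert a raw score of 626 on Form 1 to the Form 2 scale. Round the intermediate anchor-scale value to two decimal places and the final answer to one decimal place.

Form 1 → anchor (Group 1): v = (2.1/95.9)(626 − 557.8) + 21.8 = 23.29
anchor → Form 2 (Group 2): y = (127.9/1.7)(23.29 − 23.4) + 538.5 = 530.2

530.2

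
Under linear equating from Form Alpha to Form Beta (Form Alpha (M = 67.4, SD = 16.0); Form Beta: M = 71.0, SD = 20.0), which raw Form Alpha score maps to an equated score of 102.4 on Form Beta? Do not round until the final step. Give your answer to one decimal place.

Invert y = (SD_Y/SD_X)(x − M_X) + M_Y:
x = (SD_X/SD_Y)(y − M_Y) + M_X = (16.0/20.0)(102.4 − 71.0) + 67.4
x = 0.800000 × 31.400 + 67.4 = 92.5

92.5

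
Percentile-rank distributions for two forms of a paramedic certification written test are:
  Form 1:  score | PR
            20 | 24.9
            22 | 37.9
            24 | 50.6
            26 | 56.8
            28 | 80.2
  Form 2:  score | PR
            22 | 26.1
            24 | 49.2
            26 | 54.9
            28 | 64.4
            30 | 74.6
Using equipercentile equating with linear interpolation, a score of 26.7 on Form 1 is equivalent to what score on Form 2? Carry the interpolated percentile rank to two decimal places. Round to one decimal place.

PR of 26.7 on Form 1: 56.8 + (26.7 − 26)/(28 − 26) × (80.2 − 56.8) = 64.99
On Form 2, PR 64.99 falls between score 28 (PR 64.4) and 30 (PR 74.6).
Interpolate: 28 + (64.99 − 64.4)/(74.6 − 64.4) × (30 − 28) = 28.1

28.1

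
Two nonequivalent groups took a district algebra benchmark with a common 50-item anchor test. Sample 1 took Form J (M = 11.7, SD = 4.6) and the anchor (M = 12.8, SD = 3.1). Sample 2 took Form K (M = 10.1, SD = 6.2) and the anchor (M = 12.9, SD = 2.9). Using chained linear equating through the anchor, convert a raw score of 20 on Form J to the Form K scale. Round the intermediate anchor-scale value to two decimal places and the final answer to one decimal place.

21.8

Form J → anchor (Sample 1): v = (3.1/4.6)(20 − 11.7) + 12.8 = 18.39
anchor → Form K (Sample 2): y = (6.2/2.9)(18.39 − 12.9) + 10.1 = 21.8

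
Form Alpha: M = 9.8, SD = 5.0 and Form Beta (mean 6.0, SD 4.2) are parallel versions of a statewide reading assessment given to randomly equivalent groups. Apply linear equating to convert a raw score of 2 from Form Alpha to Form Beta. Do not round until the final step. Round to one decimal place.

-0.6

Linear equating: y = (SD_Y/SD_X)(x − M_X) + M_Y
y = (4.2/5.0)(2 − 9.8) + 6.0
y = 0.840000 × -7.8 + 6.0 = -6.5520 + 6.0 = -0.6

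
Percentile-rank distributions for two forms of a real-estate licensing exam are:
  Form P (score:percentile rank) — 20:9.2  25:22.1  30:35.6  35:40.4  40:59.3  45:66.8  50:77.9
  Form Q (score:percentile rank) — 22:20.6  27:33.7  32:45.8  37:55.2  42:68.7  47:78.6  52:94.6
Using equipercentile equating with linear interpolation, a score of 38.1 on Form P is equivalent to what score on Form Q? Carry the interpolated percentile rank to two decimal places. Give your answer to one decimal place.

35.4

PR of 38.1 on Form P: 40.4 + (38.1 − 35)/(40 − 35) × (59.3 − 40.4) = 52.12
On Form Q, PR 52.12 falls between score 32 (PR 45.8) and 37 (PR 55.2).
Interpolate: 32 + (52.12 − 45.8)/(55.2 − 45.8) × (37 − 32) = 35.4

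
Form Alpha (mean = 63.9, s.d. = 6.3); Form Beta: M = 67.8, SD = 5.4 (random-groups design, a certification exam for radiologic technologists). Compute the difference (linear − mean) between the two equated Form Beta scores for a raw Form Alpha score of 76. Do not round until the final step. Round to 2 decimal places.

Mean-equated: 76 + (67.8 − 63.9) = 79.90
Linear-equated: (5.4/6.3)(76 − 63.9) + 67.8 = 78.171
Difference = 78.171 − 79.90 = -1.73

-1.73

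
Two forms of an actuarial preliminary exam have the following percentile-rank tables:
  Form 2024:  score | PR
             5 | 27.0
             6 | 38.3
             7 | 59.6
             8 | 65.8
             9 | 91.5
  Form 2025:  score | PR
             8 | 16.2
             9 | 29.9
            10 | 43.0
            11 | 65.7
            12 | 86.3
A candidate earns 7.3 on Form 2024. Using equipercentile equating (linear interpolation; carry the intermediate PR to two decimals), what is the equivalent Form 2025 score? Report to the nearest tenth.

PR of 7.3 on Form 2024: 59.6 + (7.3 − 7)/(8 − 7) × (65.8 − 59.6) = 61.46
On Form 2025, PR 61.46 falls between score 10 (PR 43.0) and 11 (PR 65.7).
Interpolate: 10 + (61.46 − 43.0)/(65.7 − 43.0) × (11 − 10) = 10.8

10.8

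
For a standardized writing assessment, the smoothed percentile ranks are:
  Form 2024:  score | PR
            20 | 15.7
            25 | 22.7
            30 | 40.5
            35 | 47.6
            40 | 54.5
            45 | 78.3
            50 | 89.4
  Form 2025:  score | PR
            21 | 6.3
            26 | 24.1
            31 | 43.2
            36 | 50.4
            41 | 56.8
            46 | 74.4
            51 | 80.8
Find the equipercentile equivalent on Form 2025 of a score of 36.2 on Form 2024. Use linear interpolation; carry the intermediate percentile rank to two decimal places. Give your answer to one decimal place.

35.2

PR of 36.2 on Form 2024: 47.6 + (36.2 − 35)/(40 − 35) × (54.5 − 47.6) = 49.26
On Form 2025, PR 49.26 falls between score 31 (PR 43.2) and 36 (PR 50.4).
Interpolate: 31 + (49.26 − 43.2)/(50.4 − 43.2) × (36 − 31) = 35.2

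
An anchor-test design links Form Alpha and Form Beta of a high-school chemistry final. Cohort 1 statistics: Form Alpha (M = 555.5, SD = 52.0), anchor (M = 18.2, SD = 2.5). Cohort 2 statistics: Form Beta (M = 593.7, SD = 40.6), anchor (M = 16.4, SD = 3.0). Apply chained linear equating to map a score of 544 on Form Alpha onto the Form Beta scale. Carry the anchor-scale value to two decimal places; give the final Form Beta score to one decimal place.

610.6

Form Alpha → anchor (Cohort 1): v = (2.5/52.0)(544 − 555.5) + 18.2 = 17.65
anchor → Form Beta (Cohort 2): y = (40.6/3.0)(17.65 − 16.4) + 593.7 = 610.6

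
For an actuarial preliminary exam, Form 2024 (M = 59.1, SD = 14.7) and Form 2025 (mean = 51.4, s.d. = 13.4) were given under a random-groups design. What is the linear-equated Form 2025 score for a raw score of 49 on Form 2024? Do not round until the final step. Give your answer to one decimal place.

Linear equating: y = (SD_Y/SD_X)(x − M_X) + M_Y
y = (13.4/14.7)(49 − 59.1) + 51.4
y = 0.911565 × -10.1 + 51.4 = -9.2068 + 51.4 = 42.2

42.2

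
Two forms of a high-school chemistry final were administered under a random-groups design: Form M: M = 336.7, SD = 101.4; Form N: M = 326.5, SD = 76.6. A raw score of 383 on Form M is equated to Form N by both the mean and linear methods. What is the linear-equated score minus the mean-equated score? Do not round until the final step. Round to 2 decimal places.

Mean-equated: 383 + (326.5 − 336.7) = 372.80
Linear-equated: (76.6/101.4)(383 − 336.7) + 326.5 = 361.476
Difference = 361.476 − 372.80 = -11.32

-11.32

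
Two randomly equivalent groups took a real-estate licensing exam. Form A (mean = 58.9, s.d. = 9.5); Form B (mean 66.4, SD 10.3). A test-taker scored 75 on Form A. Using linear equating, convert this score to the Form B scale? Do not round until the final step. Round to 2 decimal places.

83.86

Linear equating: y = (SD_Y/SD_X)(x − M_X) + M_Y
y = (10.3/9.5)(75 − 58.9) + 66.4
y = 1.084211 × 16.1 + 66.4 = 17.4558 + 66.4 = 83.86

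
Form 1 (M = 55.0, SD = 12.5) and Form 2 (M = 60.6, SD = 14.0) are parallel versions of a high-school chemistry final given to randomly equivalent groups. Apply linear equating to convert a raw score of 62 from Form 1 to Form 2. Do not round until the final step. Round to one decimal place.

68.4

Linear equating: y = (SD_Y/SD_X)(x − M_X) + M_Y
y = (14.0/12.5)(62 − 55.0) + 60.6
y = 1.120000 × 7.0 + 60.6 = 7.8400 + 60.6 = 68.4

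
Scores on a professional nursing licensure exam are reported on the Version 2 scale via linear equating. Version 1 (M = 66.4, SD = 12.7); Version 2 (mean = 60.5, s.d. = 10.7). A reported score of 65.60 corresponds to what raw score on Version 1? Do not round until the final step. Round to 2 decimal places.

Invert y = (SD_Y/SD_X)(x − M_X) + M_Y:
x = (SD_X/SD_Y)(y − M_Y) + M_X = (12.7/10.7)(65.60 − 60.5) + 66.4
x = 1.186916 × 5.100 + 66.4 = 72.45

72.45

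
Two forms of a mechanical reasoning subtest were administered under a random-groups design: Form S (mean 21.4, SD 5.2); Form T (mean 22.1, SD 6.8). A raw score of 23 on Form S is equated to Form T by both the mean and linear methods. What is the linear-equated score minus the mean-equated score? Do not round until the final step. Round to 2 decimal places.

0.49

Mean-equated: 23 + (22.1 − 21.4) = 23.70
Linear-equated: (6.8/5.2)(23 − 21.4) + 22.1 = 24.192
Difference = 24.192 − 23.70 = 0.49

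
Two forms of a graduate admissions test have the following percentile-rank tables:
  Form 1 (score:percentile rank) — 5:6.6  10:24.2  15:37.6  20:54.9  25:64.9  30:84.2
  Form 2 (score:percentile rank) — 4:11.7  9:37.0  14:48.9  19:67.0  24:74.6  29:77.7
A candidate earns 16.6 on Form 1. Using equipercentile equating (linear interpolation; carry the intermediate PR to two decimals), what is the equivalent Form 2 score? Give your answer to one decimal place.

PR of 16.6 on Form 1: 37.6 + (16.6 − 15)/(20 − 15) × (54.9 − 37.6) = 43.14
On Form 2, PR 43.14 falls between score 9 (PR 37.0) and 14 (PR 48.9).
Interpolate: 9 + (43.14 − 37.0)/(48.9 − 37.0) × (14 − 9) = 11.6

11.6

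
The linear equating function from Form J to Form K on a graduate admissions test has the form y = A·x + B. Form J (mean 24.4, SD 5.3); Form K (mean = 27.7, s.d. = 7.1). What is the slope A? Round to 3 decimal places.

A = SD_Y / SD_X = 7.1 / 5.3 = 1.340

1.340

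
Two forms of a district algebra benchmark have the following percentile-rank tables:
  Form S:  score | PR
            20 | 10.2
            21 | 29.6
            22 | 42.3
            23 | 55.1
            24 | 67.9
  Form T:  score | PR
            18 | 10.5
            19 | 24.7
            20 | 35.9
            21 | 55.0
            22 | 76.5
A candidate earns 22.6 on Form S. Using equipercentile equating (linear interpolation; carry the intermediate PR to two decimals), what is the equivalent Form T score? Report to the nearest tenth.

PR of 22.6 on Form S: 42.3 + (22.6 − 22)/(23 − 22) × (55.1 − 42.3) = 49.98
On Form T, PR 49.98 falls between score 20 (PR 35.9) and 21 (PR 55.0).
Interpolate: 20 + (49.98 − 35.9)/(55.0 − 35.9) × (21 − 20) = 20.7

20.7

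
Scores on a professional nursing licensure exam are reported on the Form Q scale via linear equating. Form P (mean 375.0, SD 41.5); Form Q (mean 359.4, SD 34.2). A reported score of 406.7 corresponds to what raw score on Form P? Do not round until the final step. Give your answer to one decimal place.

432.4

Invert y = (SD_Y/SD_X)(x − M_X) + M_Y:
x = (SD_X/SD_Y)(y − M_Y) + M_X = (41.5/34.2)(406.7 − 359.4) + 375.0
x = 1.213450 × 47.300 + 375.0 = 432.4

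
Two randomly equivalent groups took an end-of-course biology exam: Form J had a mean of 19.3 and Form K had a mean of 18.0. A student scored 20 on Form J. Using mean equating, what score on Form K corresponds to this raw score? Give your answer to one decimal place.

Mean equating: y = x + (M_Y − M_X) = 20 + (18.0 − 19.3) = 18.7

18.7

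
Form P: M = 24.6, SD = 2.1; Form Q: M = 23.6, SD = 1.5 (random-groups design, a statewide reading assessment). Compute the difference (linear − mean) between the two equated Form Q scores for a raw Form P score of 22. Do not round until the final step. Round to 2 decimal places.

Mean-equated: 22 + (23.6 − 24.6) = 21.00
Linear-equated: (1.5/2.1)(22 − 24.6) + 23.6 = 21.743
Difference = 21.743 − 21.00 = 0.74

0.74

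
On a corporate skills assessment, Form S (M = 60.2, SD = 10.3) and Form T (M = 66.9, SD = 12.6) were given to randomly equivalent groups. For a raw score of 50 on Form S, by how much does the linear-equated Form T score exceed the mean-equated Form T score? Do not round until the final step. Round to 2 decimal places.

Mean-equated: 50 + (66.9 − 60.2) = 56.70
Linear-equated: (12.6/10.3)(50 − 60.2) + 66.9 = 54.422
Difference = 54.422 − 56.70 = -2.28

-2.28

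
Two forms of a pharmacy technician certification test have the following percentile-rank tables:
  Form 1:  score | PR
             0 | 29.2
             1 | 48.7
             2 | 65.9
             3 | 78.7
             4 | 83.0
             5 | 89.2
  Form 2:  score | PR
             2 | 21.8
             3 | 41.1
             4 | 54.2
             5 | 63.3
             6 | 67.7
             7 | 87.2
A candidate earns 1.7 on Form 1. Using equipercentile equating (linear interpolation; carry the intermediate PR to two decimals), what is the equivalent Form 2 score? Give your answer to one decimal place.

PR of 1.7 on Form 1: 48.7 + (1.7 − 1)/(2 − 1) × (65.9 − 48.7) = 60.74
On Form 2, PR 60.74 falls between score 4 (PR 54.2) and 5 (PR 63.3).
Interpolate: 4 + (60.74 − 54.2)/(63.3 − 54.2) × (5 − 4) = 4.7

4.7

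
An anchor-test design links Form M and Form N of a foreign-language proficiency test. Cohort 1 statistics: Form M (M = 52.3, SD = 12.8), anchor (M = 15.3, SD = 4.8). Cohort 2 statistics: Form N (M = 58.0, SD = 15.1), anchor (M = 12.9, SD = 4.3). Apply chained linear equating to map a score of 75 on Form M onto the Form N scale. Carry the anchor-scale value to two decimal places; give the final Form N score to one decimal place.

96.3

Form M → anchor (Cohort 1): v = (4.8/12.8)(75 − 52.3) + 15.3 = 23.81
anchor → Form N (Cohort 2): y = (15.1/4.3)(23.81 − 12.9) + 58.0 = 96.3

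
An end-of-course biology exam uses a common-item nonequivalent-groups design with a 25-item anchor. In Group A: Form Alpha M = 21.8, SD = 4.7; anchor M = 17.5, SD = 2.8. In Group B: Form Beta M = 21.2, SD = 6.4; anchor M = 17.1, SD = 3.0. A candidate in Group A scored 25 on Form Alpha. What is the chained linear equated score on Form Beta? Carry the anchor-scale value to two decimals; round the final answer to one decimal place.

Form Alpha → anchor (Group A): v = (2.8/4.7)(25 − 21.8) + 17.5 = 19.41
anchor → Form Beta (Group B): y = (6.4/3.0)(19.41 − 17.1) + 21.2 = 26.1

26.1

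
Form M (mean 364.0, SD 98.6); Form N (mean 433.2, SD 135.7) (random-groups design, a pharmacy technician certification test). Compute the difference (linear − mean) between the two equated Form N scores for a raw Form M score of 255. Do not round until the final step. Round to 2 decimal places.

Mean-equated: 255 + (433.2 − 364.0) = 324.20
Linear-equated: (135.7/98.6)(255 − 364.0) + 433.2 = 283.187
Difference = 283.187 − 324.20 = -41.01

-41.01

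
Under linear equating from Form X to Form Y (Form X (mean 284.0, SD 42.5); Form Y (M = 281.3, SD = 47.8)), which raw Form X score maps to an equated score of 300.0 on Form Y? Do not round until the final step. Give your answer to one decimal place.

300.6

Invert y = (SD_Y/SD_X)(x − M_X) + M_Y:
x = (SD_X/SD_Y)(y − M_Y) + M_X = (42.5/47.8)(300.0 − 281.3) + 284.0
x = 0.889121 × 18.700 + 284.0 = 300.6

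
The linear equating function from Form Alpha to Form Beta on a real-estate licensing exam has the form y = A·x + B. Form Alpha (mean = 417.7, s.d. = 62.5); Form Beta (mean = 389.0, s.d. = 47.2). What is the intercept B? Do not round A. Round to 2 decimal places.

A = SD_Y / SD_X = 47.2 / 62.5 = 0.755200
B = M_Y − A·M_X = 389.0 − 0.755200 × 417.7 = 73.55

73.55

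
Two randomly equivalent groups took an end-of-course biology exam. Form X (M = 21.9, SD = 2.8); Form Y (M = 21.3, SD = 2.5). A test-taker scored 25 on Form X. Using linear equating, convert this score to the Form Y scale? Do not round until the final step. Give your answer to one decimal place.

Linear equating: y = (SD_Y/SD_X)(x − M_X) + M_Y
y = (2.5/2.8)(25 − 21.9) + 21.3
y = 0.892857 × 3.1 + 21.3 = 2.7679 + 21.3 = 24.1

24.1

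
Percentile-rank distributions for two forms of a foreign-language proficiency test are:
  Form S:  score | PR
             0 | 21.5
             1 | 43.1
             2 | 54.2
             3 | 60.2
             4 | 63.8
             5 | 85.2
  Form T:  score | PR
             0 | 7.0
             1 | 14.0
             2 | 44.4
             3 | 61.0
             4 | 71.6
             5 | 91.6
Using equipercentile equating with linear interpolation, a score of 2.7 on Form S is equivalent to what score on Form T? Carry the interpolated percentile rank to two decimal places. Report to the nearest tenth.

PR of 2.7 on Form S: 54.2 + (2.7 − 2)/(3 − 2) × (60.2 − 54.2) = 58.40
On Form T, PR 58.40 falls between score 2 (PR 44.4) and 3 (PR 61.0).
Interpolate: 2 + (58.40 − 44.4)/(61.0 − 44.4) × (3 − 2) = 2.8

2.8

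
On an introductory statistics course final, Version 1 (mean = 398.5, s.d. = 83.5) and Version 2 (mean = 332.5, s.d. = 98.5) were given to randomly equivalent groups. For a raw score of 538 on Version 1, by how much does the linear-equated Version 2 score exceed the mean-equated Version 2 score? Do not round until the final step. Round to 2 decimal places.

25.06

Mean-equated: 538 + (332.5 − 398.5) = 472.00
Linear-equated: (98.5/83.5)(538 − 398.5) + 332.5 = 497.060
Difference = 497.060 − 472.00 = 25.06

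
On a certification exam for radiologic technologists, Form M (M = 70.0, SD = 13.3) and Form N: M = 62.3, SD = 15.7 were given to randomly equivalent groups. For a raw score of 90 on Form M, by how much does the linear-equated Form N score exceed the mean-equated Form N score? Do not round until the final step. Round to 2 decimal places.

3.61

Mean-equated: 90 + (62.3 − 70.0) = 82.30
Linear-equated: (15.7/13.3)(90 − 70.0) + 62.3 = 85.909
Difference = 85.909 − 82.30 = 3.61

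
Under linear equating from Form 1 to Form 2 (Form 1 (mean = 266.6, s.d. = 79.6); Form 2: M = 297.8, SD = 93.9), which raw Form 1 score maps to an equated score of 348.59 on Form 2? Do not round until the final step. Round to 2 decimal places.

Invert y = (SD_Y/SD_X)(x − M_X) + M_Y:
x = (SD_X/SD_Y)(y − M_Y) + M_X = (79.6/93.9)(348.59 − 297.8) + 266.6
x = 0.847710 × 50.790 + 266.6 = 309.66

309.66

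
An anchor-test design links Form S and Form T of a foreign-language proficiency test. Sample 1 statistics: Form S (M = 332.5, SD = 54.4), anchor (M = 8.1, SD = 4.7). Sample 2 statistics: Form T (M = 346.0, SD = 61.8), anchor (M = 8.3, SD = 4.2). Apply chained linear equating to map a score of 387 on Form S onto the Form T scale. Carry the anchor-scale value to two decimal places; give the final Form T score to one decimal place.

Form S → anchor (Sample 1): v = (4.7/54.4)(387 − 332.5) + 8.1 = 12.81
anchor → Form T (Sample 2): y = (61.8/4.2)(12.81 − 8.3) + 346.0 = 412.4

412.4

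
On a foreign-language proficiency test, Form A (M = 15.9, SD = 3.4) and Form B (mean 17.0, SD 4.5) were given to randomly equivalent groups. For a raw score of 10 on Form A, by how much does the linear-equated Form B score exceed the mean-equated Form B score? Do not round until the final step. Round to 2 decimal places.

Mean-equated: 10 + (17.0 − 15.9) = 11.10
Linear-equated: (4.5/3.4)(10 − 15.9) + 17.0 = 9.191
Difference = 9.191 − 11.10 = -1.91

-1.91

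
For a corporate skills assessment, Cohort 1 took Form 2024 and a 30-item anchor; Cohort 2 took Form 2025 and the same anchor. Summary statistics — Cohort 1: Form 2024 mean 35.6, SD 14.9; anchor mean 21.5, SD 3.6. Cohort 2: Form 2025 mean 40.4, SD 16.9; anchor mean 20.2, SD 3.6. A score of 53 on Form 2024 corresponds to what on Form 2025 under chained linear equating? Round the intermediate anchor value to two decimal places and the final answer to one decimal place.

Form 2024 → anchor (Cohort 1): v = (3.6/14.9)(53 − 35.6) + 21.5 = 25.70
anchor → Form 2025 (Cohort 2): y = (16.9/3.6)(25.70 − 20.2) + 40.4 = 66.2

66.2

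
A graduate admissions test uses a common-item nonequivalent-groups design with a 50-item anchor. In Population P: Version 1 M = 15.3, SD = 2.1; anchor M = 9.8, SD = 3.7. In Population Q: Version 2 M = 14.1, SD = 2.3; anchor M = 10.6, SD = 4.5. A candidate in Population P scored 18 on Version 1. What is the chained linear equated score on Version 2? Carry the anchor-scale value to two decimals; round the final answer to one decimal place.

Version 1 → anchor (Population P): v = (3.7/2.1)(18 − 15.3) + 9.8 = 14.56
anchor → Version 2 (Population Q): y = (2.3/4.5)(14.56 − 10.6) + 14.1 = 16.1

16.1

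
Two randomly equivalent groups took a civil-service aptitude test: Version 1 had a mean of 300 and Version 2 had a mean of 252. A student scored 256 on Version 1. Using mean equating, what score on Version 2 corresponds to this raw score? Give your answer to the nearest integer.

Mean equating: y = x + (M_Y − M_X) = 256 + (252 − 300) = 208

208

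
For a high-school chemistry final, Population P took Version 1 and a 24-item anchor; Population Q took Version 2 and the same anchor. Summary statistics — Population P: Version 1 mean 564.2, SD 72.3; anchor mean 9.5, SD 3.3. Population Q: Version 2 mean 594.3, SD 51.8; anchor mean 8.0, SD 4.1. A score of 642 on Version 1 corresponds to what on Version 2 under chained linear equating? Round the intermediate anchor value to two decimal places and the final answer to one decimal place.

658.1

Version 1 → anchor (Population P): v = (3.3/72.3)(642 − 564.2) + 9.5 = 13.05
anchor → Version 2 (Population Q): y = (51.8/4.1)(13.05 − 8.0) + 594.3 = 658.1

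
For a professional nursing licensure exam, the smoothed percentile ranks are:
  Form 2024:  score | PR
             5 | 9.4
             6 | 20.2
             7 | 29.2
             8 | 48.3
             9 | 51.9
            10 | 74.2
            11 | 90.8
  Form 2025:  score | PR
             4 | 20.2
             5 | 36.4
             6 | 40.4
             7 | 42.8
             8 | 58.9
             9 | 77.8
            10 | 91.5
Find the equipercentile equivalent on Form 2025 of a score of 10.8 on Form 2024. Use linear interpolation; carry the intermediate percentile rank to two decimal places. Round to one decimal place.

PR of 10.8 on Form 2024: 74.2 + (10.8 − 10)/(11 − 10) × (90.8 − 74.2) = 87.48
On Form 2025, PR 87.48 falls between score 9 (PR 77.8) and 10 (PR 91.5).
Interpolate: 9 + (87.48 − 77.8)/(91.5 − 77.8) × (10 − 9) = 9.7

9.7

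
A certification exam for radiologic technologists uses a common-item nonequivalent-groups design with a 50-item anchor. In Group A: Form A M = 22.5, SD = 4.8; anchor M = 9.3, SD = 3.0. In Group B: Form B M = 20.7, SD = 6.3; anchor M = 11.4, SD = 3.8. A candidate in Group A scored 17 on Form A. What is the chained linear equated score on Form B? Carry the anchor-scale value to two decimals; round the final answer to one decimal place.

Form A → anchor (Group A): v = (3.0/4.8)(17 − 22.5) + 9.3 = 5.86
anchor → Form B (Group B): y = (6.3/3.8)(5.86 − 11.4) + 20.7 = 11.5

11.5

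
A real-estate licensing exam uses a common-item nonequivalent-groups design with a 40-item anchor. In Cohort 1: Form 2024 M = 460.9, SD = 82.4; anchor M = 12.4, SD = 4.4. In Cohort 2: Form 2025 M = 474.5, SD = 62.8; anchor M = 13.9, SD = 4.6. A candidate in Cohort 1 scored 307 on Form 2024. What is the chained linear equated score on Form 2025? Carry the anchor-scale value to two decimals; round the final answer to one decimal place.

341.8

Form 2024 → anchor (Cohort 1): v = (4.4/82.4)(307 − 460.9) + 12.4 = 4.18
anchor → Form 2025 (Cohort 2): y = (62.8/4.6)(4.18 − 13.9) + 474.5 = 341.8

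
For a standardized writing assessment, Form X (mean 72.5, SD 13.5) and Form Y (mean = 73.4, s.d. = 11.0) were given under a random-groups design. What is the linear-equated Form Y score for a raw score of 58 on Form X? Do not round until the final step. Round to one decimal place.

61.6

Linear equating: y = (SD_Y/SD_X)(x − M_X) + M_Y
y = (11.0/13.5)(58 − 72.5) + 73.4
y = 0.814815 × -14.5 + 73.4 = -11.8148 + 73.4 = 61.6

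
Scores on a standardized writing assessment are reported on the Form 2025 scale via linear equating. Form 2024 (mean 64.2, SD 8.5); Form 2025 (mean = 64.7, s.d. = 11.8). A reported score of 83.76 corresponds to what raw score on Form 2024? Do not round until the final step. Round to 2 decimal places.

Invert y = (SD_Y/SD_X)(x − M_X) + M_Y:
x = (SD_X/SD_Y)(y − M_Y) + M_X = (8.5/11.8)(83.76 − 64.7) + 64.2
x = 0.720339 × 19.060 + 64.2 = 77.93

77.93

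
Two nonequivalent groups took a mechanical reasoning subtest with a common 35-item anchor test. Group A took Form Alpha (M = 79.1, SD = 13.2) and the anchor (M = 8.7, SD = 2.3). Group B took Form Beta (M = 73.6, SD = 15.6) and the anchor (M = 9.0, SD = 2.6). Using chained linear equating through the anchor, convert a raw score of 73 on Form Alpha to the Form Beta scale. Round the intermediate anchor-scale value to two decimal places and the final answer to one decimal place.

65.4

Form Alpha → anchor (Group A): v = (2.3/13.2)(73 − 79.1) + 8.7 = 7.64
anchor → Form Beta (Group B): y = (15.6/2.6)(7.64 − 9.0) + 73.6 = 65.4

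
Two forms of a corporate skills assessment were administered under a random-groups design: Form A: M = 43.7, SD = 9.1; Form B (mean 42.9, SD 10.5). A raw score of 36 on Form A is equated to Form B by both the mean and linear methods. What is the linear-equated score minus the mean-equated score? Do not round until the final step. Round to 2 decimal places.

Mean-equated: 36 + (42.9 − 43.7) = 35.20
Linear-equated: (10.5/9.1)(36 − 43.7) + 42.9 = 34.015
Difference = 34.015 − 35.20 = -1.18

-1.18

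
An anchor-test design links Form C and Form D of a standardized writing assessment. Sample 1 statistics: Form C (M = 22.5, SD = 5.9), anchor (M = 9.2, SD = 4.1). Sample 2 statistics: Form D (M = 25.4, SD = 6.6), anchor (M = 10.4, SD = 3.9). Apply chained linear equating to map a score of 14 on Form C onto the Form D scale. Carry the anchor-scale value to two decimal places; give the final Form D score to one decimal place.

Form C → anchor (Sample 1): v = (4.1/5.9)(14 − 22.5) + 9.2 = 3.29
anchor → Form D (Sample 2): y = (6.6/3.9)(3.29 − 10.4) + 25.4 = 13.4

13.4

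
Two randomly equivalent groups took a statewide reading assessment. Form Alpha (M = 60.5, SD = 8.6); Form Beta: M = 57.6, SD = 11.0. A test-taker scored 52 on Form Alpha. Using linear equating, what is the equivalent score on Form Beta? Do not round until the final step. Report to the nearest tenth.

46.7

Linear equating: y = (SD_Y/SD_X)(x − M_X) + M_Y
y = (11.0/8.6)(52 − 60.5) + 57.6
y = 1.279070 × -8.5 + 57.6 = -10.8721 + 57.6 = 46.7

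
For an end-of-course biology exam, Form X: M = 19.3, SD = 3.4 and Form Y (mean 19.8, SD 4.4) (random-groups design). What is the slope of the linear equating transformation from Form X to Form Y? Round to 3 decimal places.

A = SD_Y / SD_X = 4.4 / 3.4 = 1.294

1.294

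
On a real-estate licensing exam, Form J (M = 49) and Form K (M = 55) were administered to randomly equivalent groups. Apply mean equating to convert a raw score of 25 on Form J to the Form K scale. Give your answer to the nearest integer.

Mean equating: y = x + (M_Y − M_X) = 25 + (55 − 49) = 31

31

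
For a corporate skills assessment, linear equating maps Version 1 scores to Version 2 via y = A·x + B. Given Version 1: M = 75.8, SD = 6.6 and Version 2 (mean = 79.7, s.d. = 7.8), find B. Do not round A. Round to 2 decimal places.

A = SD_Y / SD_X = 7.8 / 6.6 = 1.181818
B = M_Y − A·M_X = 79.7 − 1.181818 × 75.8 = -9.88

-9.88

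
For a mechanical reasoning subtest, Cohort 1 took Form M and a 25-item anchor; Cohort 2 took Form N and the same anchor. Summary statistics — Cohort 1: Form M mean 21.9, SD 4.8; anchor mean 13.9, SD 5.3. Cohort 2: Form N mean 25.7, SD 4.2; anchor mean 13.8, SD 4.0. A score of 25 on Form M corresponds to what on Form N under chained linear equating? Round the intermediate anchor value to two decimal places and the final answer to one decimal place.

29.4

Form M → anchor (Cohort 1): v = (5.3/4.8)(25 − 21.9) + 13.9 = 17.32
anchor → Form N (Cohort 2): y = (4.2/4.0)(17.32 − 13.8) + 25.7 = 29.4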